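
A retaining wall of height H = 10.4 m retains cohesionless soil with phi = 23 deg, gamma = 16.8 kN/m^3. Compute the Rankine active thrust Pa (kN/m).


Result: 398.03 kN/m

Derivation:
Compute active earth pressure coefficient:
Ka = tan^2(45 - phi/2) = tan^2(33.5) = 0.438092
Compute active force:
Pa = 0.5 * Ka * gamma * H^2
Pa = 0.5 * 0.438092 * 16.8 * 10.4^2
Pa = 398.03 kN/m


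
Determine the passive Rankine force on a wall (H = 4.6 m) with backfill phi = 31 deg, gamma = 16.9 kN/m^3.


Compute passive earth pressure coefficient:
Kp = tan^2(45 + phi/2) = tan^2(60.5) = 3.124035
Compute passive force:
Pp = 0.5 * Kp * gamma * H^2
Pp = 0.5 * 3.124035 * 16.9 * 4.6^2
Pp = 558.58 kN/m


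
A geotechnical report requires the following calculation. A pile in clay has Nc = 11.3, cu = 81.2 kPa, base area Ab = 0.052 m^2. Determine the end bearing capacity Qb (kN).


Using Qb = Nc * cu * Ab
Qb = 11.3 * 81.2 * 0.052
Qb = 47.71 kN


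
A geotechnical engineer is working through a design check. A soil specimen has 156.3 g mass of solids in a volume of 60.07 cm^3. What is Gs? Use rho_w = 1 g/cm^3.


Using Gs = m_s / (V_s * rho_w)
Since rho_w = 1 g/cm^3:
Gs = 156.3 / 60.07
Gs = 2.602


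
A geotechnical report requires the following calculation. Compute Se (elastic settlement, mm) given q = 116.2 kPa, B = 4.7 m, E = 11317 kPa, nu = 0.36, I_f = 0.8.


Result: 33.603 mm

Derivation:
Using Se = q * B * (1 - nu^2) * I_f / E
1 - nu^2 = 1 - 0.36^2 = 0.8704
Se = 116.2 * 4.7 * 0.8704 * 0.8 / 11317
Se = 0.033603 m
Convert to mm: Se = 0.033603 * 1000 = 33.603 mm


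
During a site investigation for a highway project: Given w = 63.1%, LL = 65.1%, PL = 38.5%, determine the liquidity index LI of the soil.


First compute the plasticity index:
PI = LL - PL = 65.1 - 38.5 = 26.6
Then compute the liquidity index:
LI = (w - PL) / PI
LI = (63.1 - 38.5) / 26.6
LI = 0.925


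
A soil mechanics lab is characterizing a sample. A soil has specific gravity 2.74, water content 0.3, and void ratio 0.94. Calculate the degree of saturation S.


Using S = Gs * w / e
S = 2.74 * 0.3 / 0.94
S = 0.8745


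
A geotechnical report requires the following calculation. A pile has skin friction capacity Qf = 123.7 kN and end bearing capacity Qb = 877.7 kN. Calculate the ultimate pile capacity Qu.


Using Qu = Qf + Qb
Qu = 123.7 + 877.7
Qu = 1001.4 kN


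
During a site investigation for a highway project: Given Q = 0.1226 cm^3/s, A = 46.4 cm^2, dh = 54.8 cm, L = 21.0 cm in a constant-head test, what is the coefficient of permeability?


Compute hydraulic gradient:
i = dh / L = 54.8 / 21.0 = 2.60952
Then apply Darcy's law:
k = Q / (A * i)
k = 0.1226 / (46.4 * 2.60952)
k = 0.1226 / 121.082
k = 0.001013 cm/s


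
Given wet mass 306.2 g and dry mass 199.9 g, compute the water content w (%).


Using w = (m_wet - m_dry) / m_dry * 100
m_wet - m_dry = 306.2 - 199.9 = 106.3 g
w = 106.3 / 199.9 * 100
w = 53.18 %


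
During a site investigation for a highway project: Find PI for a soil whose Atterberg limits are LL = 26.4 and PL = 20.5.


Using PI = LL - PL
PI = 26.4 - 20.5
PI = 5.9


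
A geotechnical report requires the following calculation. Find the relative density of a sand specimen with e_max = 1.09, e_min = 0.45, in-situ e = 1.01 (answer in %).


Using Dr = (e_max - e) / (e_max - e_min) * 100
e_max - e = 1.09 - 1.01 = 0.08
e_max - e_min = 1.09 - 0.45 = 0.64
Dr = 0.08 / 0.64 * 100
Dr = 12.5 %


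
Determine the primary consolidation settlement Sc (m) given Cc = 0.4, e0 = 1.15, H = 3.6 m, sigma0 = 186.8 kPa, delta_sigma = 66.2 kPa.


Using Sc = Cc * H / (1 + e0) * log10((sigma0 + delta_sigma) / sigma0)
Stress ratio = (186.8 + 66.2) / 186.8 = 1.35439
log10(1.35439) = 0.131744
Cc * H / (1 + e0) = 0.4 * 3.6 / (1 + 1.15) = 0.669767
Sc = 0.669767 * 0.131744
Sc = 0.0882 m


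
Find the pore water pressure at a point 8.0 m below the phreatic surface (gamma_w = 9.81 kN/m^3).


Using u = gamma_w * h_w
u = 9.81 * 8.0
u = 78.48 kPa


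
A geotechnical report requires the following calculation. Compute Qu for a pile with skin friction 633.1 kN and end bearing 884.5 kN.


Using Qu = Qf + Qb
Qu = 633.1 + 884.5
Qu = 1517.6 kN


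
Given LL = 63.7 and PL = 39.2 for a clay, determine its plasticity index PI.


Using PI = LL - PL
PI = 63.7 - 39.2
PI = 24.5


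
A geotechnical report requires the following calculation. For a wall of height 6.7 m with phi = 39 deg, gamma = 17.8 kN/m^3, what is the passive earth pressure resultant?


Compute passive earth pressure coefficient:
Kp = tan^2(45 + phi/2) = tan^2(64.5) = 4.395495
Compute passive force:
Pp = 0.5 * Kp * gamma * H^2
Pp = 0.5 * 4.395495 * 17.8 * 6.7^2
Pp = 1756.09 kN/m


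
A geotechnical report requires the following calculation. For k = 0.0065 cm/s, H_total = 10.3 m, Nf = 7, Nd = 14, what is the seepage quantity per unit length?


Convert k to m/s for unit consistency with H:
k = 0.0065 cm/s = 0.0065 / 100 m/s = 6.5e-05 m/s
Using q = k * H * Nf / Nd
Nf / Nd = 7 / 14 = 0.5
q = 6.5e-05 * 10.3 * 0.5
q = 0.0003347 m^3/s per m


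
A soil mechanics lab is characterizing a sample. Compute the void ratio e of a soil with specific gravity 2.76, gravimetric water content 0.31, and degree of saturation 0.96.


Using the relation e = Gs * w / S
e = 2.76 * 0.31 / 0.96
e = 0.8912


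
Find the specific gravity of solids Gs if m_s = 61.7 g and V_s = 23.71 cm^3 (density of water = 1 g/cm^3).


Using Gs = m_s / (V_s * rho_w)
Since rho_w = 1 g/cm^3:
Gs = 61.7 / 23.71
Gs = 2.602


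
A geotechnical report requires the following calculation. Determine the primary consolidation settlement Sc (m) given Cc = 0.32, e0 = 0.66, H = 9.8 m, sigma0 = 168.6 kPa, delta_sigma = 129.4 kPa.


Result: 0.4673 m

Derivation:
Using Sc = Cc * H / (1 + e0) * log10((sigma0 + delta_sigma) / sigma0)
Stress ratio = (168.6 + 129.4) / 168.6 = 1.7675
log10(1.7675) = 0.247359
Cc * H / (1 + e0) = 0.32 * 9.8 / (1 + 0.66) = 1.88916
Sc = 1.88916 * 0.247359
Sc = 0.4673 m


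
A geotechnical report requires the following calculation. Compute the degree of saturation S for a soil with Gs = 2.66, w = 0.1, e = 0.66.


Result: 0.403

Derivation:
Using S = Gs * w / e
S = 2.66 * 0.1 / 0.66
S = 0.403


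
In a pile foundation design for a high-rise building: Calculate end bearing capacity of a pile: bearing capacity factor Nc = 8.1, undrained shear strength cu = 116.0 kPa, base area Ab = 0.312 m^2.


Using Qb = Nc * cu * Ab
Qb = 8.1 * 116.0 * 0.312
Qb = 293.16 kN


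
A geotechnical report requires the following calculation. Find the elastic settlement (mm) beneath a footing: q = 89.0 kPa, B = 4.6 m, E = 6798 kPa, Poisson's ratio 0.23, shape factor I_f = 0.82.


Using Se = q * B * (1 - nu^2) * I_f / E
1 - nu^2 = 1 - 0.23^2 = 0.9471
Se = 89.0 * 4.6 * 0.9471 * 0.82 / 6798
Se = 0.046771 m
Convert to mm: Se = 0.046771 * 1000 = 46.771 mm


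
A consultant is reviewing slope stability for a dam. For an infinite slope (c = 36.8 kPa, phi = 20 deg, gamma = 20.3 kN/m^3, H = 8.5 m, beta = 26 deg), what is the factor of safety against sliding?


Using Fs = c / (gamma*H*sin(beta)*cos(beta)) + tan(phi)/tan(beta)
Cohesion contribution = 36.8 / (20.3*8.5*sin(26)*cos(26))
Cohesion contribution = 0.541291
Friction contribution = tan(20)/tan(26) = 0.74625
Fs = 0.541291 + 0.74625
Fs = 1.288


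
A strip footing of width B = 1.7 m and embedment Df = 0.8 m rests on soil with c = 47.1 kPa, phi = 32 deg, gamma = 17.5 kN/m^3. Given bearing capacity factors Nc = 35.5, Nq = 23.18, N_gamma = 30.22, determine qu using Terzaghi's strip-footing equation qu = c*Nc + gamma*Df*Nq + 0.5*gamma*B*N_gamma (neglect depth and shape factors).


Result: 2446.09 kPa

Derivation:
Compute qu = c*Nc + gamma*Df*Nq + 0.5*gamma*B*N_gamma
Term 1: 47.1 * 35.5 = 1672.05
Term 2: 17.5 * 0.8 * 23.18 = 324.52
Term 3: 0.5 * 17.5 * 1.7 * 30.22 = 449.5225
qu = 1672.05 + 324.52 + 449.5225
qu = 2446.09 kPa


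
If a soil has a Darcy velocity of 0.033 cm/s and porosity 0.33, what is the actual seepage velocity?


Result: 0.1 cm/s

Derivation:
Using v_s = v_d / n
v_s = 0.033 / 0.33
v_s = 0.1 cm/s


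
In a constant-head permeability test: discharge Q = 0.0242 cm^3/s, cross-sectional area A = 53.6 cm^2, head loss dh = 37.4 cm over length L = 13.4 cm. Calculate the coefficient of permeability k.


Compute hydraulic gradient:
i = dh / L = 37.4 / 13.4 = 2.79104
Then apply Darcy's law:
k = Q / (A * i)
k = 0.0242 / (53.6 * 2.79104)
k = 0.0242 / 149.6
k = 0.000162 cm/s


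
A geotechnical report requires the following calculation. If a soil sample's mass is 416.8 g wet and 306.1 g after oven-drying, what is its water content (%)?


Using w = (m_wet - m_dry) / m_dry * 100
m_wet - m_dry = 416.8 - 306.1 = 110.7 g
w = 110.7 / 306.1 * 100
w = 36.16 %


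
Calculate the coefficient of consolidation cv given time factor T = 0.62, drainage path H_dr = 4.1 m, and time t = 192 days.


Using cv = T * H_dr^2 / t
H_dr^2 = 4.1^2 = 16.81
cv = 0.62 * 16.81 / 192
cv = 0.05428 m^2/day


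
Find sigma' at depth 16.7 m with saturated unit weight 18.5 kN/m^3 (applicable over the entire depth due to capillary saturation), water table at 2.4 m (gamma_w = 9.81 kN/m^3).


Total stress = gamma_sat * depth
sigma = 18.5 * 16.7 = 308.95 kPa
Pore water pressure u = gamma_w * (depth - d_wt)
u = 9.81 * (16.7 - 2.4) = 140.283 kPa
Effective stress = sigma - u
sigma' = 308.95 - 140.283 = 168.67 kPa


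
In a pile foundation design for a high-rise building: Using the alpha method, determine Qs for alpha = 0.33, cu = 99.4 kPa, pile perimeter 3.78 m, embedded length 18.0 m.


Using Qs = alpha * cu * perimeter * L
Qs = 0.33 * 99.4 * 3.78 * 18.0
Qs = 2231.85 kN


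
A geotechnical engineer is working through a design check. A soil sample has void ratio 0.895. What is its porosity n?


Using the relation n = e / (1 + e)
n = 0.895 / (1 + 0.895)
n = 0.895 / 1.895
n = 0.4723


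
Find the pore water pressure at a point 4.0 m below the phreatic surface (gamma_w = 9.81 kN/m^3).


Result: 39.24 kPa

Derivation:
Using u = gamma_w * h_w
u = 9.81 * 4.0
u = 39.24 kPa


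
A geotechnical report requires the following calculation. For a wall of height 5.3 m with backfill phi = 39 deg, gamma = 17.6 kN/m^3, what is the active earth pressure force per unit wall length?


Result: 56.24 kN/m

Derivation:
Compute active earth pressure coefficient:
Ka = tan^2(45 - phi/2) = tan^2(25.5) = 0.227506
Compute active force:
Pa = 0.5 * Ka * gamma * H^2
Pa = 0.5 * 0.227506 * 17.6 * 5.3^2
Pa = 56.24 kN/m


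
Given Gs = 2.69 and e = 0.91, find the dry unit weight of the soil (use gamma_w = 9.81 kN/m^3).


Using gamma_d = Gs * gamma_w / (1 + e)
gamma_d = 2.69 * 9.81 / (1 + 0.91)
gamma_d = 2.69 * 9.81 / 1.91
gamma_d = 13.816 kN/m^3


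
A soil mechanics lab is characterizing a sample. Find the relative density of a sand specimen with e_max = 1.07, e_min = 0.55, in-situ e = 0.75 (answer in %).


Using Dr = (e_max - e) / (e_max - e_min) * 100
e_max - e = 1.07 - 0.75 = 0.32
e_max - e_min = 1.07 - 0.55 = 0.52
Dr = 0.32 / 0.52 * 100
Dr = 61.54 %


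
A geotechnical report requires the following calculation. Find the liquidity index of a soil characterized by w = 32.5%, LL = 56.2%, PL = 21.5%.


First compute the plasticity index:
PI = LL - PL = 56.2 - 21.5 = 34.7
Then compute the liquidity index:
LI = (w - PL) / PI
LI = (32.5 - 21.5) / 34.7
LI = 0.317


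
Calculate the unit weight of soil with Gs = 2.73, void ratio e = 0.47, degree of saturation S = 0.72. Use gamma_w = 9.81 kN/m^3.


Result: 20.477 kN/m^3

Derivation:
Using gamma = gamma_w * (Gs + S*e) / (1 + e)
Numerator: Gs + S*e = 2.73 + 0.72*0.47 = 3.0684
Denominator: 1 + e = 1 + 0.47 = 1.47
gamma = 9.81 * 3.0684 / 1.47
gamma = 20.477 kN/m^3


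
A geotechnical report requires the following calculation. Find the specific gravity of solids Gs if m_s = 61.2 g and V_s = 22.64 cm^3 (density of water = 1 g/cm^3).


Using Gs = m_s / (V_s * rho_w)
Since rho_w = 1 g/cm^3:
Gs = 61.2 / 22.64
Gs = 2.703


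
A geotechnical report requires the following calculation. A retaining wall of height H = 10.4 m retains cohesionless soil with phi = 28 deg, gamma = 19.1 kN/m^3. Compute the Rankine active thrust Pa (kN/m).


Result: 372.92 kN/m

Derivation:
Compute active earth pressure coefficient:
Ka = tan^2(45 - phi/2) = tan^2(31.0) = 0.361033
Compute active force:
Pa = 0.5 * Ka * gamma * H^2
Pa = 0.5 * 0.361033 * 19.1 * 10.4^2
Pa = 372.92 kN/m


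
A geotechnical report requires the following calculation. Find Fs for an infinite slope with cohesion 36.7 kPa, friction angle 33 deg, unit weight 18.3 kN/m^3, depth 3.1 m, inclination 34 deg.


Result: 2.358

Derivation:
Using Fs = c / (gamma*H*sin(beta)*cos(beta)) + tan(phi)/tan(beta)
Cohesion contribution = 36.7 / (18.3*3.1*sin(34)*cos(34))
Cohesion contribution = 1.39546
Friction contribution = tan(33)/tan(34) = 0.962786
Fs = 1.39546 + 0.962786
Fs = 2.358


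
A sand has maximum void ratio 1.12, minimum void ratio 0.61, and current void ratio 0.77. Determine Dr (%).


Using Dr = (e_max - e) / (e_max - e_min) * 100
e_max - e = 1.12 - 0.77 = 0.35
e_max - e_min = 1.12 - 0.61 = 0.51
Dr = 0.35 / 0.51 * 100
Dr = 68.63 %


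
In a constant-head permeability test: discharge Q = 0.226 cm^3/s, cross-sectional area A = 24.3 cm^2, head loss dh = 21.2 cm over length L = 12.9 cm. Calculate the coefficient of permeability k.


Result: 0.005659 cm/s

Derivation:
Compute hydraulic gradient:
i = dh / L = 21.2 / 12.9 = 1.64341
Then apply Darcy's law:
k = Q / (A * i)
k = 0.226 / (24.3 * 1.64341)
k = 0.226 / 39.9349
k = 0.005659 cm/s


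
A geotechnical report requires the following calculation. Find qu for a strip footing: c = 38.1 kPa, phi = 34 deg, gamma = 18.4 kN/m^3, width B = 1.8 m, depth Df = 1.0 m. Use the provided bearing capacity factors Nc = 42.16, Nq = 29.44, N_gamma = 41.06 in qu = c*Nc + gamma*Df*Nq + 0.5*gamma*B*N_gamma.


Result: 2827.95 kPa

Derivation:
Compute qu = c*Nc + gamma*Df*Nq + 0.5*gamma*B*N_gamma
Term 1: 38.1 * 42.16 = 1606.296
Term 2: 18.4 * 1.0 * 29.44 = 541.696
Term 3: 0.5 * 18.4 * 1.8 * 41.06 = 679.9536
qu = 1606.296 + 541.696 + 679.9536
qu = 2827.95 kPa


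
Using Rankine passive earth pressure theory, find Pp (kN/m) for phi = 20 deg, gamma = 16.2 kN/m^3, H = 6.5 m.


Compute passive earth pressure coefficient:
Kp = tan^2(45 + phi/2) = tan^2(55.0) = 2.039607
Compute passive force:
Pp = 0.5 * Kp * gamma * H^2
Pp = 0.5 * 2.039607 * 16.2 * 6.5^2
Pp = 698.0 kN/m


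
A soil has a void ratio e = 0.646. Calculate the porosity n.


Using the relation n = e / (1 + e)
n = 0.646 / (1 + 0.646)
n = 0.646 / 1.646
n = 0.3925


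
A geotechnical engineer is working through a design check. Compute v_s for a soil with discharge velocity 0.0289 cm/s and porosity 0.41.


Result: 0.07049 cm/s

Derivation:
Using v_s = v_d / n
v_s = 0.0289 / 0.41
v_s = 0.07049 cm/s


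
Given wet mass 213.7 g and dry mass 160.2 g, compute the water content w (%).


Using w = (m_wet - m_dry) / m_dry * 100
m_wet - m_dry = 213.7 - 160.2 = 53.5 g
w = 53.5 / 160.2 * 100
w = 33.4 %


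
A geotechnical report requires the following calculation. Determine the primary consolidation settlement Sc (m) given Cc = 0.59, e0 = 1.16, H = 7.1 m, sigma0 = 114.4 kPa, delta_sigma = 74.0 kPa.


Using Sc = Cc * H / (1 + e0) * log10((sigma0 + delta_sigma) / sigma0)
Stress ratio = (114.4 + 74.0) / 114.4 = 1.64685
log10(1.64685) = 0.216655
Cc * H / (1 + e0) = 0.59 * 7.1 / (1 + 1.16) = 1.93935
Sc = 1.93935 * 0.216655
Sc = 0.4202 m


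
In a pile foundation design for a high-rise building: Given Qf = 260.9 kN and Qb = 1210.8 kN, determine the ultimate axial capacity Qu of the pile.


Result: 1471.7 kN

Derivation:
Using Qu = Qf + Qb
Qu = 260.9 + 1210.8
Qu = 1471.7 kN


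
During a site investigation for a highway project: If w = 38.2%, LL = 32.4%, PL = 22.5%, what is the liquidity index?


First compute the plasticity index:
PI = LL - PL = 32.4 - 22.5 = 9.9
Then compute the liquidity index:
LI = (w - PL) / PI
LI = (38.2 - 22.5) / 9.9
LI = 1.586


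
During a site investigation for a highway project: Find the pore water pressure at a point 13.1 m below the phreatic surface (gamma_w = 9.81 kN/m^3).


Using u = gamma_w * h_w
u = 9.81 * 13.1
u = 128.51 kPa


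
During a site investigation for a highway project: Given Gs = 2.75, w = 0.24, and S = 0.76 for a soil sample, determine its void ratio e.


Result: 0.8684

Derivation:
Using the relation e = Gs * w / S
e = 2.75 * 0.24 / 0.76
e = 0.8684


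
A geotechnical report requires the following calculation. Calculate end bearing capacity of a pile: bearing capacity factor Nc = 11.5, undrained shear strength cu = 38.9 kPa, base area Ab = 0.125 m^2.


Result: 55.92 kN

Derivation:
Using Qb = Nc * cu * Ab
Qb = 11.5 * 38.9 * 0.125
Qb = 55.92 kN


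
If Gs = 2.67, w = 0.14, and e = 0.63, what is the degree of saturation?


Using S = Gs * w / e
S = 2.67 * 0.14 / 0.63
S = 0.5933


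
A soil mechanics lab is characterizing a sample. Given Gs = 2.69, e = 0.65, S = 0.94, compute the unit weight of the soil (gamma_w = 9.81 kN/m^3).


Using gamma = gamma_w * (Gs + S*e) / (1 + e)
Numerator: Gs + S*e = 2.69 + 0.94*0.65 = 3.301
Denominator: 1 + e = 1 + 0.65 = 1.65
gamma = 9.81 * 3.301 / 1.65
gamma = 19.626 kN/m^3


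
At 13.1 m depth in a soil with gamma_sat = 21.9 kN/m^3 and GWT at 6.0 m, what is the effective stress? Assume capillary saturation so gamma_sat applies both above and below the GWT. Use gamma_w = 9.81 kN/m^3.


Result: 217.24 kPa

Derivation:
Total stress = gamma_sat * depth
sigma = 21.9 * 13.1 = 286.89 kPa
Pore water pressure u = gamma_w * (depth - d_wt)
u = 9.81 * (13.1 - 6.0) = 69.651 kPa
Effective stress = sigma - u
sigma' = 286.89 - 69.651 = 217.24 kPa


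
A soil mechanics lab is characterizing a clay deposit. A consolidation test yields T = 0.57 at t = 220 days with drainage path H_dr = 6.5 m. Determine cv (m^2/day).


Result: 0.10947 m^2/day

Derivation:
Using cv = T * H_dr^2 / t
H_dr^2 = 6.5^2 = 42.25
cv = 0.57 * 42.25 / 220
cv = 0.10947 m^2/day


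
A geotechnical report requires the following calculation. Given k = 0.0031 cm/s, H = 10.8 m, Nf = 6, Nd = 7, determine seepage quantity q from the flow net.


Convert k to m/s for unit consistency with H:
k = 0.0031 cm/s = 0.0031 / 100 m/s = 3.1e-05 m/s
Using q = k * H * Nf / Nd
Nf / Nd = 6 / 7 = 0.8571
q = 3.1e-05 * 10.8 * 0.8571
q = 0.000287 m^3/s per m


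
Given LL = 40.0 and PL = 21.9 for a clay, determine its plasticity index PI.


Result: 18.1

Derivation:
Using PI = LL - PL
PI = 40.0 - 21.9
PI = 18.1


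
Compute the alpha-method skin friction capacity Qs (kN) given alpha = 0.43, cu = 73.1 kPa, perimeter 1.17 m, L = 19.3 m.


Using Qs = alpha * cu * perimeter * L
Qs = 0.43 * 73.1 * 1.17 * 19.3
Qs = 709.79 kN


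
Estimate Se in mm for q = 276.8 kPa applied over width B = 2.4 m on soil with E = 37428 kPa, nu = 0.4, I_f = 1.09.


Using Se = q * B * (1 - nu^2) * I_f / E
1 - nu^2 = 1 - 0.4^2 = 0.84
Se = 276.8 * 2.4 * 0.84 * 1.09 / 37428
Se = 0.016251 m
Convert to mm: Se = 0.016251 * 1000 = 16.251 mm


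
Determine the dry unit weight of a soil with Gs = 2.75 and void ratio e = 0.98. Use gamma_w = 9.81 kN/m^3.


Result: 13.625 kN/m^3

Derivation:
Using gamma_d = Gs * gamma_w / (1 + e)
gamma_d = 2.75 * 9.81 / (1 + 0.98)
gamma_d = 2.75 * 9.81 / 1.98
gamma_d = 13.625 kN/m^3


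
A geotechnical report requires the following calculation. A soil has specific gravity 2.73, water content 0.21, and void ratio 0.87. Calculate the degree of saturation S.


Using S = Gs * w / e
S = 2.73 * 0.21 / 0.87
S = 0.659


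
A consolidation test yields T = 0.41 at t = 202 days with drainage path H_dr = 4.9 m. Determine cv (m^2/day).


Using cv = T * H_dr^2 / t
H_dr^2 = 4.9^2 = 24.01
cv = 0.41 * 24.01 / 202
cv = 0.04873 m^2/day


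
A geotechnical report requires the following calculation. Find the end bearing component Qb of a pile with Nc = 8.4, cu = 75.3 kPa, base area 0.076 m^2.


Result: 48.07 kN

Derivation:
Using Qb = Nc * cu * Ab
Qb = 8.4 * 75.3 * 0.076
Qb = 48.07 kN


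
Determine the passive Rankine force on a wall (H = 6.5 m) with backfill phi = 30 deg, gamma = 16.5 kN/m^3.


Compute passive earth pressure coefficient:
Kp = tan^2(45 + phi/2) = tan^2(60.0) = 3
Compute passive force:
Pp = 0.5 * Kp * gamma * H^2
Pp = 0.5 * 3 * 16.5 * 6.5^2
Pp = 1045.69 kN/m


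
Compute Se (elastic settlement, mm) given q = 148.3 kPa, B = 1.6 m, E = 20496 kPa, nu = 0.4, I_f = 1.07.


Result: 10.405 mm

Derivation:
Using Se = q * B * (1 - nu^2) * I_f / E
1 - nu^2 = 1 - 0.4^2 = 0.84
Se = 148.3 * 1.6 * 0.84 * 1.07 / 20496
Se = 0.010405 m
Convert to mm: Se = 0.010405 * 1000 = 10.405 mm


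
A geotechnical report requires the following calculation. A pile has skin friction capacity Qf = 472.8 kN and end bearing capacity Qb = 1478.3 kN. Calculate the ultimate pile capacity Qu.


Using Qu = Qf + Qb
Qu = 472.8 + 1478.3
Qu = 1951.1 kN


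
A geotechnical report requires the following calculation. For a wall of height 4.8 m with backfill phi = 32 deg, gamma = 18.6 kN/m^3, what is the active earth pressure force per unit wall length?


Result: 65.84 kN/m

Derivation:
Compute active earth pressure coefficient:
Ka = tan^2(45 - phi/2) = tan^2(29.0) = 0.307259
Compute active force:
Pa = 0.5 * Ka * gamma * H^2
Pa = 0.5 * 0.307259 * 18.6 * 4.8^2
Pa = 65.84 kN/m


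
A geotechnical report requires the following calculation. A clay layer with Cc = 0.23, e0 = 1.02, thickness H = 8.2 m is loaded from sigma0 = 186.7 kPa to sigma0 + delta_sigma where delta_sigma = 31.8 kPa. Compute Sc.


Result: 0.0638 m

Derivation:
Using Sc = Cc * H / (1 + e0) * log10((sigma0 + delta_sigma) / sigma0)
Stress ratio = (186.7 + 31.8) / 186.7 = 1.17033
log10(1.17033) = 0.0683071
Cc * H / (1 + e0) = 0.23 * 8.2 / (1 + 1.02) = 0.933663
Sc = 0.933663 * 0.0683071
Sc = 0.0638 m


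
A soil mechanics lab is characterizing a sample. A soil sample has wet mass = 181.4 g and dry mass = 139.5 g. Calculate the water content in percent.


Using w = (m_wet - m_dry) / m_dry * 100
m_wet - m_dry = 181.4 - 139.5 = 41.9 g
w = 41.9 / 139.5 * 100
w = 30.04 %


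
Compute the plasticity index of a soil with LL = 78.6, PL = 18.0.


Using PI = LL - PL
PI = 78.6 - 18.0
PI = 60.6


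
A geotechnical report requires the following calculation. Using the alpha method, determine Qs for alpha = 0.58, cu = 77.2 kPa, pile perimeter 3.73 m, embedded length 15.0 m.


Using Qs = alpha * cu * perimeter * L
Qs = 0.58 * 77.2 * 3.73 * 15.0
Qs = 2505.22 kN


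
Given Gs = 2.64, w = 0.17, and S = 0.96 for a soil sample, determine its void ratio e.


Result: 0.4675

Derivation:
Using the relation e = Gs * w / S
e = 2.64 * 0.17 / 0.96
e = 0.4675


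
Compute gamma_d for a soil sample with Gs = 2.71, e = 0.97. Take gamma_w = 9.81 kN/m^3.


Result: 13.495 kN/m^3

Derivation:
Using gamma_d = Gs * gamma_w / (1 + e)
gamma_d = 2.71 * 9.81 / (1 + 0.97)
gamma_d = 2.71 * 9.81 / 1.97
gamma_d = 13.495 kN/m^3


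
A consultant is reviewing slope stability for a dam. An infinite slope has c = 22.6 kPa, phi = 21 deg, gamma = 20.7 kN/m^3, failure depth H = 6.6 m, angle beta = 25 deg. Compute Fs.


Using Fs = c / (gamma*H*sin(beta)*cos(beta)) + tan(phi)/tan(beta)
Cohesion contribution = 22.6 / (20.7*6.6*sin(25)*cos(25))
Cohesion contribution = 0.431887
Friction contribution = tan(21)/tan(25) = 0.823199
Fs = 0.431887 + 0.823199
Fs = 1.255


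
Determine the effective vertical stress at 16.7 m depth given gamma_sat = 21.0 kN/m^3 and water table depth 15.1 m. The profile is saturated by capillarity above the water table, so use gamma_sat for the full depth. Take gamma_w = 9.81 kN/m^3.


Total stress = gamma_sat * depth
sigma = 21.0 * 16.7 = 350.7 kPa
Pore water pressure u = gamma_w * (depth - d_wt)
u = 9.81 * (16.7 - 15.1) = 15.696 kPa
Effective stress = sigma - u
sigma' = 350.7 - 15.696 = 335.0 kPa


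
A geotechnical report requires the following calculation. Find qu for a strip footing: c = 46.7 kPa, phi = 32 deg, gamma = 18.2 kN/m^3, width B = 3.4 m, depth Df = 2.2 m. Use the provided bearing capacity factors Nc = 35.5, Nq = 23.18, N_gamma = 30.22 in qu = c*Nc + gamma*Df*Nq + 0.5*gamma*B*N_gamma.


Compute qu = c*Nc + gamma*Df*Nq + 0.5*gamma*B*N_gamma
Term 1: 46.7 * 35.5 = 1657.85
Term 2: 18.2 * 2.2 * 23.18 = 928.1272
Term 3: 0.5 * 18.2 * 3.4 * 30.22 = 935.0068
qu = 1657.85 + 928.1272 + 935.0068
qu = 3520.98 kPa


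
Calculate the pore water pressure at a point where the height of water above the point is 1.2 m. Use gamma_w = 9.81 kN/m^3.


Using u = gamma_w * h_w
u = 9.81 * 1.2
u = 11.77 kPa


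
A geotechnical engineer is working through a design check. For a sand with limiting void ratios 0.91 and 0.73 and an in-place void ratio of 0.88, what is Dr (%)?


Result: 16.67 %

Derivation:
Using Dr = (e_max - e) / (e_max - e_min) * 100
e_max - e = 0.91 - 0.88 = 0.03
e_max - e_min = 0.91 - 0.73 = 0.18
Dr = 0.03 / 0.18 * 100
Dr = 16.67 %


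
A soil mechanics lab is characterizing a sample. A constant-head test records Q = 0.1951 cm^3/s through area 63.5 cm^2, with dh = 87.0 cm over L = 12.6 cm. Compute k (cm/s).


Compute hydraulic gradient:
i = dh / L = 87.0 / 12.6 = 6.90476
Then apply Darcy's law:
k = Q / (A * i)
k = 0.1951 / (63.5 * 6.90476)
k = 0.1951 / 438.452
k = 0.000445 cm/s


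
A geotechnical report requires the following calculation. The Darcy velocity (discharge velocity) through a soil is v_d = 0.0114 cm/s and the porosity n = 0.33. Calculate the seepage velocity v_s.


Result: 0.03455 cm/s

Derivation:
Using v_s = v_d / n
v_s = 0.0114 / 0.33
v_s = 0.03455 cm/s


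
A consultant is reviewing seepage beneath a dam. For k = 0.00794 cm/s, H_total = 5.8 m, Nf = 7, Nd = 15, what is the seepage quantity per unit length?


Convert k to m/s for unit consistency with H:
k = 0.00794 cm/s = 0.00794 / 100 m/s = 7.94e-05 m/s
Using q = k * H * Nf / Nd
Nf / Nd = 7 / 15 = 0.4667
q = 7.94e-05 * 5.8 * 0.4667
q = 0.0002149 m^3/s per m


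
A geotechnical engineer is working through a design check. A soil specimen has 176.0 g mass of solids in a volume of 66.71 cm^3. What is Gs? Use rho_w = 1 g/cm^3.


Using Gs = m_s / (V_s * rho_w)
Since rho_w = 1 g/cm^3:
Gs = 176.0 / 66.71
Gs = 2.638


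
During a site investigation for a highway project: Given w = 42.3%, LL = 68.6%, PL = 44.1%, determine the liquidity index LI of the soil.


First compute the plasticity index:
PI = LL - PL = 68.6 - 44.1 = 24.5
Then compute the liquidity index:
LI = (w - PL) / PI
LI = (42.3 - 44.1) / 24.5
LI = -0.073


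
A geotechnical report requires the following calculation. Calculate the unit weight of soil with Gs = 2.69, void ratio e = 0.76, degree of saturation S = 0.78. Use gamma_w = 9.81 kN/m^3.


Using gamma = gamma_w * (Gs + S*e) / (1 + e)
Numerator: Gs + S*e = 2.69 + 0.78*0.76 = 3.2828
Denominator: 1 + e = 1 + 0.76 = 1.76
gamma = 9.81 * 3.2828 / 1.76
gamma = 18.298 kN/m^3


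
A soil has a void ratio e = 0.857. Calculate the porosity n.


Result: 0.4615

Derivation:
Using the relation n = e / (1 + e)
n = 0.857 / (1 + 0.857)
n = 0.857 / 1.857
n = 0.4615


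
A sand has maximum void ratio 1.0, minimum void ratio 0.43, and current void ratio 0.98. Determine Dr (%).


Result: 3.51 %

Derivation:
Using Dr = (e_max - e) / (e_max - e_min) * 100
e_max - e = 1.0 - 0.98 = 0.02
e_max - e_min = 1.0 - 0.43 = 0.57
Dr = 0.02 / 0.57 * 100
Dr = 3.51 %


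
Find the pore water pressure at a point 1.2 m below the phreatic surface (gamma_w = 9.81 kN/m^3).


Using u = gamma_w * h_w
u = 9.81 * 1.2
u = 11.77 kPa


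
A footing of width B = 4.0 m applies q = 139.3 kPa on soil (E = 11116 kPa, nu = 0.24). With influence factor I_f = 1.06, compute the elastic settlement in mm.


Using Se = q * B * (1 - nu^2) * I_f / E
1 - nu^2 = 1 - 0.24^2 = 0.9424
Se = 139.3 * 4.0 * 0.9424 * 1.06 / 11116
Se = 0.050073 m
Convert to mm: Se = 0.050073 * 1000 = 50.073 mm


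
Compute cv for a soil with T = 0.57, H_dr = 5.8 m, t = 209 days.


Result: 0.09175 m^2/day

Derivation:
Using cv = T * H_dr^2 / t
H_dr^2 = 5.8^2 = 33.64
cv = 0.57 * 33.64 / 209
cv = 0.09175 m^2/day


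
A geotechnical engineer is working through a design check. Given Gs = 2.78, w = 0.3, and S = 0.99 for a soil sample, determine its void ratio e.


Using the relation e = Gs * w / S
e = 2.78 * 0.3 / 0.99
e = 0.8424


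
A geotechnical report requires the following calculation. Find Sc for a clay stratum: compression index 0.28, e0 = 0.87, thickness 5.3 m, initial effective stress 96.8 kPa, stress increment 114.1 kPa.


Result: 0.2684 m

Derivation:
Using Sc = Cc * H / (1 + e0) * log10((sigma0 + delta_sigma) / sigma0)
Stress ratio = (96.8 + 114.1) / 96.8 = 2.17872
log10(2.17872) = 0.338201
Cc * H / (1 + e0) = 0.28 * 5.3 / (1 + 0.87) = 0.793583
Sc = 0.793583 * 0.338201
Sc = 0.2684 m


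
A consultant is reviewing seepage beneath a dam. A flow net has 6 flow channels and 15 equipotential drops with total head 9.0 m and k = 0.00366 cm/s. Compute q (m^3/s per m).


Result: 0.0001318 m^3/s per m

Derivation:
Convert k to m/s for unit consistency with H:
k = 0.00366 cm/s = 0.00366 / 100 m/s = 3.66e-05 m/s
Using q = k * H * Nf / Nd
Nf / Nd = 6 / 15 = 0.4
q = 3.66e-05 * 9.0 * 0.4
q = 0.0001318 m^3/s per m


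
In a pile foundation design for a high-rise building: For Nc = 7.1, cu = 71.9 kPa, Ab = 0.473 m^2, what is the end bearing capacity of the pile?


Using Qb = Nc * cu * Ab
Qb = 7.1 * 71.9 * 0.473
Qb = 241.46 kN


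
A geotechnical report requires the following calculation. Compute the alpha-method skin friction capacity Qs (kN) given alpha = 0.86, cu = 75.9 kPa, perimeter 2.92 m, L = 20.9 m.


Result: 3983.54 kN

Derivation:
Using Qs = alpha * cu * perimeter * L
Qs = 0.86 * 75.9 * 2.92 * 20.9
Qs = 3983.54 kN


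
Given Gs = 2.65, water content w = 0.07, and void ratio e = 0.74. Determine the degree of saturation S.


Result: 0.2507

Derivation:
Using S = Gs * w / e
S = 2.65 * 0.07 / 0.74
S = 0.2507


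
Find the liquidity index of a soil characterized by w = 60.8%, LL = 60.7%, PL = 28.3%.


Result: 1.003

Derivation:
First compute the plasticity index:
PI = LL - PL = 60.7 - 28.3 = 32.4
Then compute the liquidity index:
LI = (w - PL) / PI
LI = (60.8 - 28.3) / 32.4
LI = 1.003


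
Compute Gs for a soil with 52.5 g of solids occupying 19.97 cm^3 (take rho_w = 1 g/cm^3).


Using Gs = m_s / (V_s * rho_w)
Since rho_w = 1 g/cm^3:
Gs = 52.5 / 19.97
Gs = 2.629


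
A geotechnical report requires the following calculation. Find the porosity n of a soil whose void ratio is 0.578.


Result: 0.3663

Derivation:
Using the relation n = e / (1 + e)
n = 0.578 / (1 + 0.578)
n = 0.578 / 1.578
n = 0.3663


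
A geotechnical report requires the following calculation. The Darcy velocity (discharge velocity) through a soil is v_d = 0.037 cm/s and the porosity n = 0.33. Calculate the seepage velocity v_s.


Using v_s = v_d / n
v_s = 0.037 / 0.33
v_s = 0.11212 cm/s


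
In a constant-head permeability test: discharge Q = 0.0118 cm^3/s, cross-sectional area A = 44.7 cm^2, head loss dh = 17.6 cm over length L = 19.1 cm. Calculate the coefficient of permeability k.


Compute hydraulic gradient:
i = dh / L = 17.6 / 19.1 = 0.921466
Then apply Darcy's law:
k = Q / (A * i)
k = 0.0118 / (44.7 * 0.921466)
k = 0.0118 / 41.1895
k = 0.000286 cm/s


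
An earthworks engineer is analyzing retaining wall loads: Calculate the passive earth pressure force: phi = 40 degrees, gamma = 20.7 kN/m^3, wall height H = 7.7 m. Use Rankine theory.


Compute passive earth pressure coefficient:
Kp = tan^2(45 + phi/2) = tan^2(65.0) = 4.59891
Compute passive force:
Pp = 0.5 * Kp * gamma * H^2
Pp = 0.5 * 4.59891 * 20.7 * 7.7^2
Pp = 2822.13 kN/m


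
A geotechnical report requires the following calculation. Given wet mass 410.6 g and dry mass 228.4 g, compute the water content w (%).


Using w = (m_wet - m_dry) / m_dry * 100
m_wet - m_dry = 410.6 - 228.4 = 182.2 g
w = 182.2 / 228.4 * 100
w = 79.77 %


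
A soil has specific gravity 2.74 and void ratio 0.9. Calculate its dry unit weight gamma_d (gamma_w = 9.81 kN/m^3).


Result: 14.147 kN/m^3

Derivation:
Using gamma_d = Gs * gamma_w / (1 + e)
gamma_d = 2.74 * 9.81 / (1 + 0.9)
gamma_d = 2.74 * 9.81 / 1.9
gamma_d = 14.147 kN/m^3


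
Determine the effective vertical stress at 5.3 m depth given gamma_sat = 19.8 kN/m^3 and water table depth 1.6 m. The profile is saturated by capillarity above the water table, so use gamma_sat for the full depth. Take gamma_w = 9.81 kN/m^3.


Total stress = gamma_sat * depth
sigma = 19.8 * 5.3 = 104.94 kPa
Pore water pressure u = gamma_w * (depth - d_wt)
u = 9.81 * (5.3 - 1.6) = 36.297 kPa
Effective stress = sigma - u
sigma' = 104.94 - 36.297 = 68.64 kPa


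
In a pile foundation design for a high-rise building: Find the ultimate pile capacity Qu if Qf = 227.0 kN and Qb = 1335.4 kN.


Using Qu = Qf + Qb
Qu = 227.0 + 1335.4
Qu = 1562.4 kN


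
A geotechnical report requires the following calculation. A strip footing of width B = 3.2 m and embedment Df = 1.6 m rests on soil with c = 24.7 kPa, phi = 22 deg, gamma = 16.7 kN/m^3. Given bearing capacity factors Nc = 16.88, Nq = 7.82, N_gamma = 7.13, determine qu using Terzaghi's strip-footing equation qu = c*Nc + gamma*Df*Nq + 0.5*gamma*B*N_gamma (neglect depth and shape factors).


Compute qu = c*Nc + gamma*Df*Nq + 0.5*gamma*B*N_gamma
Term 1: 24.7 * 16.88 = 416.936
Term 2: 16.7 * 1.6 * 7.82 = 208.9504
Term 3: 0.5 * 16.7 * 3.2 * 7.13 = 190.5136
qu = 416.936 + 208.9504 + 190.5136
qu = 816.4 kPa


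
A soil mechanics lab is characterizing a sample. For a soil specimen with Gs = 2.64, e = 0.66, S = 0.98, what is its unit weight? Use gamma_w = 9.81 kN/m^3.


Using gamma = gamma_w * (Gs + S*e) / (1 + e)
Numerator: Gs + S*e = 2.64 + 0.98*0.66 = 3.2868
Denominator: 1 + e = 1 + 0.66 = 1.66
gamma = 9.81 * 3.2868 / 1.66
gamma = 19.424 kN/m^3


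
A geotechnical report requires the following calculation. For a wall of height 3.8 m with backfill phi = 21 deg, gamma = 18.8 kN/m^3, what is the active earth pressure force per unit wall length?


Compute active earth pressure coefficient:
Ka = tan^2(45 - phi/2) = tan^2(34.5) = 0.472355
Compute active force:
Pa = 0.5 * Ka * gamma * H^2
Pa = 0.5 * 0.472355 * 18.8 * 3.8^2
Pa = 64.12 kN/m


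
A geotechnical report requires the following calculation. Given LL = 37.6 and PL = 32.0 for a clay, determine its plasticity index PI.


Using PI = LL - PL
PI = 37.6 - 32.0
PI = 5.6


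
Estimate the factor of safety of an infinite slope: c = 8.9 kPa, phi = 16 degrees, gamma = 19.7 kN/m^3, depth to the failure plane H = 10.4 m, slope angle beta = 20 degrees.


Using Fs = c / (gamma*H*sin(beta)*cos(beta)) + tan(phi)/tan(beta)
Cohesion contribution = 8.9 / (19.7*10.4*sin(20)*cos(20))
Cohesion contribution = 0.135161
Friction contribution = tan(16)/tan(20) = 0.787826
Fs = 0.135161 + 0.787826
Fs = 0.923


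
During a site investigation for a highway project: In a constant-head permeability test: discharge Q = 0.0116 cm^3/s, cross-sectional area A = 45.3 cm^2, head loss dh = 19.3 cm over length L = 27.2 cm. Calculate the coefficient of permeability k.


Compute hydraulic gradient:
i = dh / L = 19.3 / 27.2 = 0.709559
Then apply Darcy's law:
k = Q / (A * i)
k = 0.0116 / (45.3 * 0.709559)
k = 0.0116 / 32.143
k = 0.000361 cm/s


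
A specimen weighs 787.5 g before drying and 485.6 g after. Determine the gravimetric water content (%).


Result: 62.17 %

Derivation:
Using w = (m_wet - m_dry) / m_dry * 100
m_wet - m_dry = 787.5 - 485.6 = 301.9 g
w = 301.9 / 485.6 * 100
w = 62.17 %


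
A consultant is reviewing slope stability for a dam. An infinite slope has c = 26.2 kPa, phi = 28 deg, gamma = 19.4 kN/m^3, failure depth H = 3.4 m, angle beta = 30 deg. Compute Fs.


Using Fs = c / (gamma*H*sin(beta)*cos(beta)) + tan(phi)/tan(beta)
Cohesion contribution = 26.2 / (19.4*3.4*sin(30)*cos(30))
Cohesion contribution = 0.917318
Friction contribution = tan(28)/tan(30) = 0.920948
Fs = 0.917318 + 0.920948
Fs = 1.838


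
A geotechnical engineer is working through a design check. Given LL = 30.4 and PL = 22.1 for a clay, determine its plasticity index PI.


Using PI = LL - PL
PI = 30.4 - 22.1
PI = 8.3


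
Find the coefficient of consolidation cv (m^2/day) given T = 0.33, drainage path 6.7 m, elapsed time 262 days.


Using cv = T * H_dr^2 / t
H_dr^2 = 6.7^2 = 44.89
cv = 0.33 * 44.89 / 262
cv = 0.05654 m^2/day


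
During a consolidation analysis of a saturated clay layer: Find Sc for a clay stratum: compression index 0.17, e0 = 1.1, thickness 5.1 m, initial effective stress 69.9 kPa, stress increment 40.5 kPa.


Using Sc = Cc * H / (1 + e0) * log10((sigma0 + delta_sigma) / sigma0)
Stress ratio = (69.9 + 40.5) / 69.9 = 1.5794
log10(1.5794) = 0.198492
Cc * H / (1 + e0) = 0.17 * 5.1 / (1 + 1.1) = 0.412857
Sc = 0.412857 * 0.198492
Sc = 0.0819 m


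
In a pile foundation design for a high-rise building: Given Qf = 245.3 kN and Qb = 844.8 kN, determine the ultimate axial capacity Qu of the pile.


Result: 1090.1 kN

Derivation:
Using Qu = Qf + Qb
Qu = 245.3 + 844.8
Qu = 1090.1 kN


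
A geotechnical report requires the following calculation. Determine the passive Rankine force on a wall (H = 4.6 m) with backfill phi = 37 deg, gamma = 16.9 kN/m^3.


Result: 719.28 kN/m

Derivation:
Compute passive earth pressure coefficient:
Kp = tan^2(45 + phi/2) = tan^2(63.5) = 4.022791
Compute passive force:
Pp = 0.5 * Kp * gamma * H^2
Pp = 0.5 * 4.022791 * 16.9 * 4.6^2
Pp = 719.28 kN/m


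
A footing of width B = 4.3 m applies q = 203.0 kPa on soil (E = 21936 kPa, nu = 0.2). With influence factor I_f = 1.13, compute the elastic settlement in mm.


Using Se = q * B * (1 - nu^2) * I_f / E
1 - nu^2 = 1 - 0.2^2 = 0.96
Se = 203.0 * 4.3 * 0.96 * 1.13 / 21936
Se = 0.043167 m
Convert to mm: Se = 0.043167 * 1000 = 43.167 mm


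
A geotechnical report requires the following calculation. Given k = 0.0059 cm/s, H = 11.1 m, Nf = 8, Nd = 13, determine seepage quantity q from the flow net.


Convert k to m/s for unit consistency with H:
k = 0.0059 cm/s = 0.0059 / 100 m/s = 5.9e-05 m/s
Using q = k * H * Nf / Nd
Nf / Nd = 8 / 13 = 0.6154
q = 5.9e-05 * 11.1 * 0.6154
q = 0.000403 m^3/s per m


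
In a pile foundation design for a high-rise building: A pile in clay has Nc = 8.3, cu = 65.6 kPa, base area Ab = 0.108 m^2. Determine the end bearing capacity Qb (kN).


Using Qb = Nc * cu * Ab
Qb = 8.3 * 65.6 * 0.108
Qb = 58.8 kN


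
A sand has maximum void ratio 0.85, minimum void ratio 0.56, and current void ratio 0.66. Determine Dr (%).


Using Dr = (e_max - e) / (e_max - e_min) * 100
e_max - e = 0.85 - 0.66 = 0.19
e_max - e_min = 0.85 - 0.56 = 0.29
Dr = 0.19 / 0.29 * 100
Dr = 65.52 %


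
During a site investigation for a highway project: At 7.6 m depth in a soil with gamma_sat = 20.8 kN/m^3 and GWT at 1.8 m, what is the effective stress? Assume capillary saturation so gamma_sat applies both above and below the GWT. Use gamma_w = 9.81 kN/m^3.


Total stress = gamma_sat * depth
sigma = 20.8 * 7.6 = 158.08 kPa
Pore water pressure u = gamma_w * (depth - d_wt)
u = 9.81 * (7.6 - 1.8) = 56.898 kPa
Effective stress = sigma - u
sigma' = 158.08 - 56.898 = 101.18 kPa


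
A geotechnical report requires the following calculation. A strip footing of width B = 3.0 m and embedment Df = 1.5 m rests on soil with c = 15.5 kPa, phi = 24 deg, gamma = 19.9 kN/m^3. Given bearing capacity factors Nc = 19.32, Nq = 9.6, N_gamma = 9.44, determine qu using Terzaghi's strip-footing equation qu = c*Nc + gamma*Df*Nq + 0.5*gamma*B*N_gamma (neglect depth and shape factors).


Compute qu = c*Nc + gamma*Df*Nq + 0.5*gamma*B*N_gamma
Term 1: 15.5 * 19.32 = 299.46
Term 2: 19.9 * 1.5 * 9.6 = 286.56
Term 3: 0.5 * 19.9 * 3.0 * 9.44 = 281.784
qu = 299.46 + 286.56 + 281.784
qu = 867.8 kPa
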